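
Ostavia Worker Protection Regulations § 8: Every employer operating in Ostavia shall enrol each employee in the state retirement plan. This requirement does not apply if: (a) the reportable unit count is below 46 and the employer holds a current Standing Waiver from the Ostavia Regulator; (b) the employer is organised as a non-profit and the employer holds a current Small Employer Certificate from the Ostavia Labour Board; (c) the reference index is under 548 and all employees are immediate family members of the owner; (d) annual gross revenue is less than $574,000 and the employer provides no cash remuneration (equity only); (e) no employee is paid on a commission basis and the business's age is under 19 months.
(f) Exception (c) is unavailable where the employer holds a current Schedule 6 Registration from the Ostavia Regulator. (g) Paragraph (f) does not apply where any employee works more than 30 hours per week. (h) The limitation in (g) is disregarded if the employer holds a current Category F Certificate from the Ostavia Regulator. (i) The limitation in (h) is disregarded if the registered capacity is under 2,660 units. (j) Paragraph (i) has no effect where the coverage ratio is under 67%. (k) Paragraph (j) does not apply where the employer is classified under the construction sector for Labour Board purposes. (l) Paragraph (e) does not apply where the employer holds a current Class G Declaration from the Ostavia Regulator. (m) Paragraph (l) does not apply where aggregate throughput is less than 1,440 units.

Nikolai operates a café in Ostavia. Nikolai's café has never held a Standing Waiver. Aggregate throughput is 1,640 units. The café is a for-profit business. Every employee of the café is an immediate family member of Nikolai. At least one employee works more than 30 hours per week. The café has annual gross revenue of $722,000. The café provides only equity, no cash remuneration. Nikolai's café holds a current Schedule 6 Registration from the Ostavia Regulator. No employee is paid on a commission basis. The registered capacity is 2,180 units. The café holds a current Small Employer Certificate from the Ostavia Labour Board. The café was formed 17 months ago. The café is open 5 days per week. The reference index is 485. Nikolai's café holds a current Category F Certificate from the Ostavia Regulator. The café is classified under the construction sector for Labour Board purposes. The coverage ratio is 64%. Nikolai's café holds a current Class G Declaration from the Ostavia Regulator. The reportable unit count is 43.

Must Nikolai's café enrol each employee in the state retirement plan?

No — exception (c) applies; Nikolai's café is not required to enrol each employee in the state retirement plan.

Exception (a) requires that the employer holds a current Standing Waiver from the Ostavia Regulator; but no current Standing Waiver is held, so (a) is unavailable.
Exception (b) does not apply: the employer is for-profit.
All of (c)'s requirements are met (the reference index is 485, under the 548 limit; every employee is an immediate family member). As to paragraphs (f)–(k): (f) would limit (c) — a current Schedule 6 Registration is held — but (g) sets (f) aside: (g) operates against (f): at least one employee exceeds 30 hours/week. (h) would limit (g) — a current Category F Certificate is held — but (i) sets (h) aside: (i) operates against (h): the registered capacity is 2,180 units, under the 2,660 units limit. (j) applies (the coverage ratio is 64%, under the 67% limit), but is itself disapplied by (k): (k) is engaged — the café is classified under the construction sector. So (c) applies.
Exception (d) requires that annual gross revenue is less than $574,000; but annual gross revenue is $722,000, not less than $574,000, so (d) is unavailable.
Exception (e)'s conditions are all satisfied: no employee is paid on commission; the business's age is 17 months, under the 19 months limit. Turning to paragraphs (l)–(m): (l) applies — a current Class G Declaration is held. (m), which would lift (l), is not engaged — aggregate throughput is 1,640 units, not less than 1,440 units. So (e) is unavailable.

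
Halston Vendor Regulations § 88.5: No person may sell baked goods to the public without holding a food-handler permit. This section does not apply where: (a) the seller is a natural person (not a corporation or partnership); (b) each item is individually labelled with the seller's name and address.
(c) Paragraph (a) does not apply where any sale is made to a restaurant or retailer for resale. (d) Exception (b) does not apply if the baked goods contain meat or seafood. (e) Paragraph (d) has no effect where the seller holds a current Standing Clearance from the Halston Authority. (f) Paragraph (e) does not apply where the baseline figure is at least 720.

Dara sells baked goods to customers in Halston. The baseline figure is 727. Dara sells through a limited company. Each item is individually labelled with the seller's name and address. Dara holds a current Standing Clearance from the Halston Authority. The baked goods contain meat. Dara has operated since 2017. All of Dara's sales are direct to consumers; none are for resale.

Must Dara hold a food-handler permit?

Yes — Dara must hold a food-handler permit.

Exception (a) requires that the seller is a natural person (not a corporation or partnership); but the seller operates through a limited company, so (a) is unavailable.
All of (b)'s requirements are met (items are individually labelled). But applying paragraphs (d)–(f): (d) operates against (b): the baked goods contain meat. (e) would limit (d) — a current Standing Clearance is held — but (f) sets (e) aside: (f) operates against (e): the baseline figure is 727, meeting the 720 threshold. So (b) is unavailable.
No exception is made out. Dara falls within the general rule.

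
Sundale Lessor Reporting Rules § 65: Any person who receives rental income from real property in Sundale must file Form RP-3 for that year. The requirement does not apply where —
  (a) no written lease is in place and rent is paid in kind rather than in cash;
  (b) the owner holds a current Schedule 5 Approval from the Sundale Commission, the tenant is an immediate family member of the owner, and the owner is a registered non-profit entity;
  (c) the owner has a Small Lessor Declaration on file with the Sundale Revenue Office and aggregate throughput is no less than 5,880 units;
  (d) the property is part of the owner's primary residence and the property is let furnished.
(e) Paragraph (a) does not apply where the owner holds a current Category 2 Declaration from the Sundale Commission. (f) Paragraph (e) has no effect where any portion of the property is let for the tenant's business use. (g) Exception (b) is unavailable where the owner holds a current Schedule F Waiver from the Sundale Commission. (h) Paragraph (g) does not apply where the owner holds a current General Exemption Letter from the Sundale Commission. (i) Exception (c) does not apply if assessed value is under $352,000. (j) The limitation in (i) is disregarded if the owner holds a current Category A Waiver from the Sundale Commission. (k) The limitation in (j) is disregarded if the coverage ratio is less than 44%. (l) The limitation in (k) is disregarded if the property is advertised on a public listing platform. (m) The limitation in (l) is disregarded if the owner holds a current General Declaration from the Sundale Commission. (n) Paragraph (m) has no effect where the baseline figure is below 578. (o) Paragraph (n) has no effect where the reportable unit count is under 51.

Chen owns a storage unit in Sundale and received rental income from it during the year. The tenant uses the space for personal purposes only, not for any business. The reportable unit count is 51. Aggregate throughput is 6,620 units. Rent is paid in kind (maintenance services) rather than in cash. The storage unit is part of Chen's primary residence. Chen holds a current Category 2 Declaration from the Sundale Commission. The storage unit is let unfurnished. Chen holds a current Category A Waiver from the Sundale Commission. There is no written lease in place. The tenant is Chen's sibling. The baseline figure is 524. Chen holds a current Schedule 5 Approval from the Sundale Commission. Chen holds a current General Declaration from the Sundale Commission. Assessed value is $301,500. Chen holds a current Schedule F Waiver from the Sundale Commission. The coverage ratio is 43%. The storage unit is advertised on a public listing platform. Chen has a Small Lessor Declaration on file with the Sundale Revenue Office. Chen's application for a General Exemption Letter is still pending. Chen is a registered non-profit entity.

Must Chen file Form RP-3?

No — exception (c) applies; Chen is not required to file Form RP-3.

Exception (a)'s conditions are all satisfied: there is no written lease; rent is paid in kind. But: (e) operates against (a): a current Category 2 Declaration is held. (f) is not triggered (the space is used for personal purposes only), so (e) stands. Exception (a) does not apply.
Exception (b): a current Schedule 5 Approval is held; the tenant is an immediate family member; Chen is a registered non-profit — every condition holds. However, paragraphs (g)–(h) must be considered: (g) is engaged — a current Schedule F Waiver is held. (h) does not operate here (no current General Exemption Letter is held), so (g) stands. (b) is therefore removed.
Exception (c) is satisfied on its face — a Small Lessor Declaration is on file; aggregate throughput is 6,620 units, meeting the 5,880 units threshold. Under paragraphs (i)–(o): (i) operates (assessed value is $301,500, under the $352,000 limit), but is displaced by (j): (j) operates against (i): a current Category A Waiver is held. (k) would limit (j) — the coverage ratio is 43%, less than the 44% limit — but (l) sets (k) aside: (l) applies — the property is publicly advertised. (m) would limit (l) — a current General Declaration is held — but (n) sets (m) aside: (n) operates against (m): the baseline figure is 524, below the 578 limit. (o), which would lift (n), is not triggered — the reportable unit count is 51, not under 51. Exception (c) stands.
Exception (d) requires that the property is let furnished; but the property is let unfurnished, so (d) is unavailable.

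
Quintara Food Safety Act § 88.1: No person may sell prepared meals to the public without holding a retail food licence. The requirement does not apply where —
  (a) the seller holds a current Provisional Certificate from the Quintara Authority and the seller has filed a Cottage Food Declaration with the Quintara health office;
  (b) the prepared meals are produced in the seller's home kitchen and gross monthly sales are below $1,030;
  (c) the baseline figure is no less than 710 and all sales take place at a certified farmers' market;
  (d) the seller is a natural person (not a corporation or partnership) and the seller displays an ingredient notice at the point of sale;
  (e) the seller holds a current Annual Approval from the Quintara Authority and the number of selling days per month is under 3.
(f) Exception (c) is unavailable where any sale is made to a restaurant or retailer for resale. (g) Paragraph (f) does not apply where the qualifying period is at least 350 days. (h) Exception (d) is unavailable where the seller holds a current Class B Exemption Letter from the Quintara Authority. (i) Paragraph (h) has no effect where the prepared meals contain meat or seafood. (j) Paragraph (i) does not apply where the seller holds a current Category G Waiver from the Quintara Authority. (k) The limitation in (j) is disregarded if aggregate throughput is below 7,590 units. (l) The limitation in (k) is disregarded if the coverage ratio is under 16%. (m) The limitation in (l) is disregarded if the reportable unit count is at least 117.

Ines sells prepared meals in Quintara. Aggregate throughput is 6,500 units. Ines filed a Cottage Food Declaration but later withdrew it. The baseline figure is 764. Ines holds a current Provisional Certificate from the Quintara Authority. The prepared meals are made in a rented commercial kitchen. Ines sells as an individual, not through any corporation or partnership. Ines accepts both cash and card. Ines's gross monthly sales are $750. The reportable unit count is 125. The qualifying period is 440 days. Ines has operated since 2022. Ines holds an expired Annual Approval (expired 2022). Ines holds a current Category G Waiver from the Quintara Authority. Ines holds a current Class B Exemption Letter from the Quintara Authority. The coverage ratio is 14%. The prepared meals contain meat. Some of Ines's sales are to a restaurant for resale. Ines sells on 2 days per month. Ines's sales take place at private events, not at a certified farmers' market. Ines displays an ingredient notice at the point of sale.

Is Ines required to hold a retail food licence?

No — exception (d) applies; Ines is not required to hold a retail food licence.

Exception (a) fails — the Cottage Food Declaration was withdrawn.
Exception (b) fails — the prepared meals are made in a commercial kitchen, not a home kitchen.
Exception (c) requires that all sales take place at a certified farmers' market; but sales are at private events, not a certified farmers' market, so (c) is unavailable.
Exception (d) is satisfied on its face — the seller is a natural person; an ingredient notice is displayed. Applying paragraphs (h)–(m): (h) applies (a current Class B Exemption Letter is held), but is displaced by (i): (i) operates against (h): the prepared meals contain meat. (j) would limit (i) — a current Category G Waiver is held — but (k) sets (j) aside: (k) operates against (j): aggregate throughput is 6,500 units, below the 7,590 units limit. (l) applies (the coverage ratio is 14%, under the 16% limit), but yields to (m): (m) operates against (l): the reportable unit count is 125, meeting the 117 threshold. Exception (d) stands.
Exception (e) fails — no current Annual Approval is held.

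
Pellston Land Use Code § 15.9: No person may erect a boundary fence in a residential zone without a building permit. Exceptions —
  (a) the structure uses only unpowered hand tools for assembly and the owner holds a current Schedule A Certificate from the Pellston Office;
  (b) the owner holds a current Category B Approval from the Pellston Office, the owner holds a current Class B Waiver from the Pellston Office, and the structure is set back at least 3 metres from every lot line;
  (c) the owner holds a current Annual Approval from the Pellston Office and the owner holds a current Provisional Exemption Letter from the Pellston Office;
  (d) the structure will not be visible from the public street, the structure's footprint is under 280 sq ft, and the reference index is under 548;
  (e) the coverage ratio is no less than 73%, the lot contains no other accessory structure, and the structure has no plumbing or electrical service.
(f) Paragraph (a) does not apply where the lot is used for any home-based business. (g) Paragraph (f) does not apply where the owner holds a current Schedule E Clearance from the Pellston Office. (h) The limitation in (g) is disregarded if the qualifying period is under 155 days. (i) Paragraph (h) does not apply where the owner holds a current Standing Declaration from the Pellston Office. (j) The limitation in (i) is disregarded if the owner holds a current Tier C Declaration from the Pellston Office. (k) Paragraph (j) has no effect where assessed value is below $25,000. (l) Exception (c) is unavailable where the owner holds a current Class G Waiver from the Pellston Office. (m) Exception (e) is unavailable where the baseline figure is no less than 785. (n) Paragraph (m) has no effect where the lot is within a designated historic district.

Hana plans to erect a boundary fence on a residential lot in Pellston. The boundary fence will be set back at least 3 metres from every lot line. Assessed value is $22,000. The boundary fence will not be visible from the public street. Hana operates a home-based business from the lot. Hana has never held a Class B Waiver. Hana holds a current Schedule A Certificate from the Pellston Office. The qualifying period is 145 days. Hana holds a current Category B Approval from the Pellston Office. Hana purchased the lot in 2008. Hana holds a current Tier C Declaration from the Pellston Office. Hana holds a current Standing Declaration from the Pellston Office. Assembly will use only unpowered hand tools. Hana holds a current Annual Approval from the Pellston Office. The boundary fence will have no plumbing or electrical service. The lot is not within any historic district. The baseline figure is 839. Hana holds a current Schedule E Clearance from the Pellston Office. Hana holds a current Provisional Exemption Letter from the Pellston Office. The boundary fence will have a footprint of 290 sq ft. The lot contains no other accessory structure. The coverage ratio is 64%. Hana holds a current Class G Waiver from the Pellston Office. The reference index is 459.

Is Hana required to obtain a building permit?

All of (a)'s requirements are met (assembly uses only hand tools; a current Schedule A Certificate is held). Considering the limiting provisions: (f) is engaged (a home-based business operates on the lot), but yields to (g): (g) operates against (f): a current Schedule E Clearance is held. (h) operates (the qualifying period is 145 days, under the 155 days limit), but yields to (i): (i) operates against (h): a current Standing Declaration is held. (j) applies (a current Tier C Declaration is held), but is itself disapplied by (k): (k) is engaged — assessed value is $22,000, below the $25,000 limit. Exception (a) stands.
Exception (b) does not apply: there is no Class B Waiver in force.
Exception (c)'s conditions are all satisfied: a current Annual Approval is held; a current Provisional Exemption Letter is held. Turning to paragraph (l): (l) operates against (c): a current Class G Waiver is held. (c) is therefore removed.
Exception (d) requires that the structure's footprint is under 280 sq ft; but the structure's footprint is 290 sq ft, not under 280 sq ft, so (d) is unavailable.
Exception (e) does not apply: the coverage ratio is 64%, short of 73%.

No — exception (a) applies; Hana does not need a building permit.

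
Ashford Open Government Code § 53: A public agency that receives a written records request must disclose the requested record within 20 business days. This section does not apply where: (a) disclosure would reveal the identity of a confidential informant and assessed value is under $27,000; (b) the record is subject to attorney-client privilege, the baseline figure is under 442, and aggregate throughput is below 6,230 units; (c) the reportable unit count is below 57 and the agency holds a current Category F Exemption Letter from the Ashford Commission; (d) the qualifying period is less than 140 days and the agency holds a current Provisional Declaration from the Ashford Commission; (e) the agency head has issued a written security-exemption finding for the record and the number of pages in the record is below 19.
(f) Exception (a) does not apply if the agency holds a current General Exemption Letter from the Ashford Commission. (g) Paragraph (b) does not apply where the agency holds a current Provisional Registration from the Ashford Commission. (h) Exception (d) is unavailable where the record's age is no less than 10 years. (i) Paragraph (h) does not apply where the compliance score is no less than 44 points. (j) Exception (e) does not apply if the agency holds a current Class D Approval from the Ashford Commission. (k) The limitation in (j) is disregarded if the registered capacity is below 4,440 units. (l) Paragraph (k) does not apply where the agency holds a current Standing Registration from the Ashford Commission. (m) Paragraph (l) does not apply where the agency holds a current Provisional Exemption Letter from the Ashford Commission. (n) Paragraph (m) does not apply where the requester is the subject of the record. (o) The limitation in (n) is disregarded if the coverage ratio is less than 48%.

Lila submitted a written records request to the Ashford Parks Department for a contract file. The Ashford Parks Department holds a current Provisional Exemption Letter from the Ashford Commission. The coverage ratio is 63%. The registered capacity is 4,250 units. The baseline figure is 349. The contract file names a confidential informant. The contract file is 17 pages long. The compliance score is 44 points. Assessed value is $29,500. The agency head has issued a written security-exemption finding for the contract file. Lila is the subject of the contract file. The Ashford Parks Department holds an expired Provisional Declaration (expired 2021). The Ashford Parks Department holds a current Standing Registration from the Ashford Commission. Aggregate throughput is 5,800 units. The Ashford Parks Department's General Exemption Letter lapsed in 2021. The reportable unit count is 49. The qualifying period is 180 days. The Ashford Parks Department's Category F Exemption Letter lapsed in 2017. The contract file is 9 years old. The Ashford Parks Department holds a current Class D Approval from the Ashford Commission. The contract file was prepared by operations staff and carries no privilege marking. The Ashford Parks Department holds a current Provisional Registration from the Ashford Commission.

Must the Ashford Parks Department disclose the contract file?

Yes — the Ashford Parks Department must disclose the contract file.

Exception (a) fails — assessed value is $29,500, not under $27,000.
Exception (b) fails — the contract file carries no privilege marking.
Exception (c) fails — no current Category F Exemption Letter is held.
Exception (d) requires that the qualifying period is less than 140 days; but the qualifying period is 180 days, not less than 140 days, so (d) is unavailable.
All of (e)'s requirements are met (a written security-exemption finding has been issued; the number of pages in the record is 17, below the 19 limit). But applying paragraphs (j)–(o): (j) operates against (e): a current Class D Approval is held. (k) would limit (j) — the registered capacity is 4,250 units, below the 4,440 units limit — but (l) sets (k) aside: (l) operates against (k): a current Standing Registration is held. (m) applies (a current Provisional Exemption Letter is held), but is displaced by (n): (n) operates — Lila is the subject of the contract file. (o), which would lift (n), is not engaged — the coverage ratio is 63%, not less than 48%. (e) is therefore removed.
No exception displaces § 53.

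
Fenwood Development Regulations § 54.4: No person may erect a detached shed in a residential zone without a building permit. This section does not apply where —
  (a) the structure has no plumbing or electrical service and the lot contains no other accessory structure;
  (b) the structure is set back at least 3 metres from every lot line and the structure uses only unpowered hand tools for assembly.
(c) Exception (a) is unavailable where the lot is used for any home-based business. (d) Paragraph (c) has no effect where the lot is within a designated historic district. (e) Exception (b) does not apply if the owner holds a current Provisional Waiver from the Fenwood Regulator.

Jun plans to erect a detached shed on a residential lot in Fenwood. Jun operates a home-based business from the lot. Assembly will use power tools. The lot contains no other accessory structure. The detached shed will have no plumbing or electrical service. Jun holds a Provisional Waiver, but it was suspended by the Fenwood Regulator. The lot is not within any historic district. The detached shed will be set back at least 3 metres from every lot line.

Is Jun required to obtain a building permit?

Exception (a) is satisfied on its face — there is no plumbing or electrical service; the lot has no other accessory structure. But: (c) is engaged — a home-based business operates on the lot. (d), which would lift (c), is inapplicable — the lot is not in a historic district. (a) is therefore removed.
Exception (b) does not apply: assembly uses power tools.
No exception is made out. Jun falls within the general rule.

Yes — Jun must obtain a building permit.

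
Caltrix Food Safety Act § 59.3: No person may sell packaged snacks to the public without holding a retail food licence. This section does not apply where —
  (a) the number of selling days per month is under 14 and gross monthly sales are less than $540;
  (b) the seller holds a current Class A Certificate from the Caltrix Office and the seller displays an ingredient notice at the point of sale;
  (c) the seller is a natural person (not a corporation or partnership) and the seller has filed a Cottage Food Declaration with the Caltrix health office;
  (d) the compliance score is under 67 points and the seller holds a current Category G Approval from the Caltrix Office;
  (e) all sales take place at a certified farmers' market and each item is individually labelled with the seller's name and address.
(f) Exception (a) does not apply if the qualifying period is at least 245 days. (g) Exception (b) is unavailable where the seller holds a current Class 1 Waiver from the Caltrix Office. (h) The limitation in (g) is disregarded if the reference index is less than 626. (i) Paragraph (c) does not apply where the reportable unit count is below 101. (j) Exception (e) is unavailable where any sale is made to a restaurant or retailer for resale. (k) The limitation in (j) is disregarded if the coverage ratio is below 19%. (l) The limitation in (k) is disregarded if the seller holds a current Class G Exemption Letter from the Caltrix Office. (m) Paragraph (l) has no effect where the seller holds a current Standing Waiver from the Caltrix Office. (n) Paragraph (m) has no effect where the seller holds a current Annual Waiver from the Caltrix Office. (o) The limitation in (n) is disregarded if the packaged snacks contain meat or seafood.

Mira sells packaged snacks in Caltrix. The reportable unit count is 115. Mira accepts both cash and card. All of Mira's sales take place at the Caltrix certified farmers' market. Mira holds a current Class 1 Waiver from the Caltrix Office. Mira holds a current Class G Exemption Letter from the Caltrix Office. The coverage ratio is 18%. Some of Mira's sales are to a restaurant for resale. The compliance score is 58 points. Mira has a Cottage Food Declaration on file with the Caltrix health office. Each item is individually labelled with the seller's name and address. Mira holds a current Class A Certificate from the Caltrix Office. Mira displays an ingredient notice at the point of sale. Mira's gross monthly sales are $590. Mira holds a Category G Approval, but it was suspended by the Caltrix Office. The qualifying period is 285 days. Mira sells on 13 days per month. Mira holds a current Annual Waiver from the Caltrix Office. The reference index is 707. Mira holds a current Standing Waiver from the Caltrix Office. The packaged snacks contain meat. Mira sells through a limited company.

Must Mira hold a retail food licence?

Exception (a) fails — gross monthly sales are $590, not less than $540.
Exception (b) is satisfied on its face — a current Class A Certificate is held; an ingredient notice is displayed. However, paragraphs (g)–(h) must be considered: (g) operates against (b): a current Class 1 Waiver is held. (h) does not operate here (the reference index is 707, not less than 626), so (g) stands. (b) is therefore removed.
Exception (c) requires that the seller is a natural person (not a corporation or partnership); but the seller operates through a limited company, so (c) is unavailable.
Exception (d) requires that the seller holds a current Category G Approval from the Caltrix Office; but the Category G Approval is not current, so (d) is unavailable.
Exception (e)'s conditions are all satisfied: all sales are at a certified farmers' market; items are individually labelled. Applying paragraphs (j)–(o): (j) would limit (e) — some sales are to a restaurant for resale — but (k) sets (j) aside: (k) is engaged — the coverage ratio is 18%, below the 19% limit. (l) would limit (k) — a current Class G Exemption Letter is held — but (m) sets (l) aside: (m) operates against (l): a current Standing Waiver is held. (n) would limit (m) — a current Annual Waiver is held — but (o) sets (n) aside: (o) operates against (n): the packaged snacks contain meat. (e) remains available.

No — exception (e) applies; Mira is not required to hold a retail food licence.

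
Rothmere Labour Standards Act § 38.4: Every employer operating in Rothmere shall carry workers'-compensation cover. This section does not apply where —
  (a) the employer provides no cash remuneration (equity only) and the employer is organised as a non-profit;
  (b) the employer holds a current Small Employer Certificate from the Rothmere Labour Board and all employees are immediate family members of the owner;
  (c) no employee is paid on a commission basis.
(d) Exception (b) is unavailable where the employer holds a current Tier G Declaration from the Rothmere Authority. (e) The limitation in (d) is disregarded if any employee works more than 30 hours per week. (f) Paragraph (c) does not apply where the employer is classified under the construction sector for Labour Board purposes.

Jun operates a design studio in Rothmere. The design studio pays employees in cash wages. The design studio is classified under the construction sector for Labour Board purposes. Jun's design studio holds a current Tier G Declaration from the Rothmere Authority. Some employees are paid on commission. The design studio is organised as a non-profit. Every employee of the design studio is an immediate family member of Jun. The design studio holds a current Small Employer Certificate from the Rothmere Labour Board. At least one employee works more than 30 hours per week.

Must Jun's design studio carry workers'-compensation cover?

No — exception (b) applies; Jun's design studio is not required to carry workers'-compensation cover.

Exception (a) requires that the employer provides no cash remuneration (equity only); but employees are paid cash wages, so (a) is unavailable.
Exception (b): a current Small Employer Certificate is held; every employee is an immediate family member — every condition holds. Considering the limiting provisions: (d) applies (a current Tier G Declaration is held), but yields to (e): (e) operates against (d): at least one employee exceeds 30 hours/week. Exception (b) stands.
Exception (c) does not apply: some employees are paid on commission.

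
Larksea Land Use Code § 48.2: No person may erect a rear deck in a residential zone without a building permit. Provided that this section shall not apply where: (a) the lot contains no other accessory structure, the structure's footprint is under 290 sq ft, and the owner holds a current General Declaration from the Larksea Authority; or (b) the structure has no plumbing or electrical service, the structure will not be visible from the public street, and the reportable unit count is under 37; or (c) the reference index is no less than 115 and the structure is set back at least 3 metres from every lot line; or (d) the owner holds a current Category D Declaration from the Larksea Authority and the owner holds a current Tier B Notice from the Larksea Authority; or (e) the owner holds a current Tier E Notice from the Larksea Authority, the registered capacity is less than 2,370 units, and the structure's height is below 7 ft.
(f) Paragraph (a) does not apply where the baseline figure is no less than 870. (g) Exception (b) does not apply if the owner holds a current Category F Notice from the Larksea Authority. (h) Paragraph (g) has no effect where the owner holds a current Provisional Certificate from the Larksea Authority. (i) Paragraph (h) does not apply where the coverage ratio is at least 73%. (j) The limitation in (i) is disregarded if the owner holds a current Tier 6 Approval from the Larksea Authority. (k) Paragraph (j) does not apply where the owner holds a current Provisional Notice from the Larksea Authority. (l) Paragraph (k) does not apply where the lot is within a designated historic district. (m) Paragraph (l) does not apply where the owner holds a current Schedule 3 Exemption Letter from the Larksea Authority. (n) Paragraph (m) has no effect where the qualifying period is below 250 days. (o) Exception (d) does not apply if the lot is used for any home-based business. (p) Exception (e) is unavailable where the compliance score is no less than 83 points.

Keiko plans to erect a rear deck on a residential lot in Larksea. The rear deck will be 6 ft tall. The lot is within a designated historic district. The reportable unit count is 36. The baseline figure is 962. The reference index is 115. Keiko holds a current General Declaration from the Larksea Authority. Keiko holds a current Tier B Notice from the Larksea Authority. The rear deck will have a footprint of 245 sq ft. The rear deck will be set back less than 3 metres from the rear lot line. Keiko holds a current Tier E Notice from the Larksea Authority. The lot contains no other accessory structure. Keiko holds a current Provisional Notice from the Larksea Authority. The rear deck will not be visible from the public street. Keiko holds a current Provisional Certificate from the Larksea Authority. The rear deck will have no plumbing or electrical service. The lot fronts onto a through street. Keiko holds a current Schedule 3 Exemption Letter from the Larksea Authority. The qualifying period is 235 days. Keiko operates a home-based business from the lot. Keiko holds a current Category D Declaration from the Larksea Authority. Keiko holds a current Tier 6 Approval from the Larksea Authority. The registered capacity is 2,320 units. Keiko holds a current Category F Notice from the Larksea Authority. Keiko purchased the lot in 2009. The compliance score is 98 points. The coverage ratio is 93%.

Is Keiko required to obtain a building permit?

No — exception (b) applies; Keiko does not need a building permit.

Exception (a): the lot has no other accessory structure; the structure's footprint is 245 sq ft, under the 290 sq ft limit; a current General Declaration is held — every condition holds. But applying paragraph (f): (f) operates — the baseline figure is 962, meeting the 870 threshold. So (a) is unavailable.
Exception (b): there is no plumbing or electrical service; the structure will not be visible from the street; the reportable unit count is 36, under the 37 limit — every condition holds. Considering the limiting provisions: (g) would limit (b) — a current Category F Notice is held — but (h) sets (g) aside: (h) is engaged — a current Provisional Certificate is held. (i) would limit (h) — the coverage ratio is 93%, meeting the 73% threshold — but (j) sets (i) aside: (j) operates against (i): a current Tier 6 Approval is held. (k) would limit (j) — a current Provisional Notice is held — but (l) sets (k) aside: (l) operates against (k): the lot is in a historic district. (m) would limit (l) — a current Schedule 3 Exemption Letter is held — but (n) sets (m) aside: (n) is triggered — the qualifying period is 235 days, below the 250 days limit. Exception (b) stands.
Exception (c) fails — the rear setback is under 3 m.
Exception (d): a current Category D Declaration is held; a current Tier B Notice is held — every condition holds. But applying paragraph (o): (o) operates against (d): a home-based business operates on the lot. (d) is therefore removed.
Exception (e)'s conditions are all satisfied: a current Tier E Notice is held; the registered capacity is 2,320 units, less than the 2,370 units limit; the structure's height is 6 ft, below the 7 ft limit. But applying paragraph (p): (p) operates against (e): the compliance score is 98 points, meeting the 83 points threshold. Exception (e) does not apply.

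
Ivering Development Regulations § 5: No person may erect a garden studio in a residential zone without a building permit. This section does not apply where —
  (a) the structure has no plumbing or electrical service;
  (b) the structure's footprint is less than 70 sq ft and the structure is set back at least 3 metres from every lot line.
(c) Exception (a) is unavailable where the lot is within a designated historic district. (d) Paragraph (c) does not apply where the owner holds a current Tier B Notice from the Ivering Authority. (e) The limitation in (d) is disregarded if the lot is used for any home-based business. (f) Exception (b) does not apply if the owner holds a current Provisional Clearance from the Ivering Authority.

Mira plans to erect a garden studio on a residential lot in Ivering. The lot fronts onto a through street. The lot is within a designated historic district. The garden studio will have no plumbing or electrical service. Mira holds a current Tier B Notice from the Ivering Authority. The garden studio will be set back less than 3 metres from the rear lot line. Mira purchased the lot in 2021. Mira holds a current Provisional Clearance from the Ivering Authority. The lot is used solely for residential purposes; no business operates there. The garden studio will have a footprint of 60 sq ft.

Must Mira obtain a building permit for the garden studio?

No — exception (a) applies; Mira does not need a building permit.

Exception (a)'s conditions are all satisfied: there is no plumbing or electrical service. Applying paragraphs (c)–(e): (c) is engaged (the lot is in a historic district), but is set aside by (d): (d) operates against (c): a current Tier B Notice is held. (e) is not triggered (the lot is solely residential), so (d) stands. (a) remains available.
Exception (b) fails — the rear setback is under 3 m.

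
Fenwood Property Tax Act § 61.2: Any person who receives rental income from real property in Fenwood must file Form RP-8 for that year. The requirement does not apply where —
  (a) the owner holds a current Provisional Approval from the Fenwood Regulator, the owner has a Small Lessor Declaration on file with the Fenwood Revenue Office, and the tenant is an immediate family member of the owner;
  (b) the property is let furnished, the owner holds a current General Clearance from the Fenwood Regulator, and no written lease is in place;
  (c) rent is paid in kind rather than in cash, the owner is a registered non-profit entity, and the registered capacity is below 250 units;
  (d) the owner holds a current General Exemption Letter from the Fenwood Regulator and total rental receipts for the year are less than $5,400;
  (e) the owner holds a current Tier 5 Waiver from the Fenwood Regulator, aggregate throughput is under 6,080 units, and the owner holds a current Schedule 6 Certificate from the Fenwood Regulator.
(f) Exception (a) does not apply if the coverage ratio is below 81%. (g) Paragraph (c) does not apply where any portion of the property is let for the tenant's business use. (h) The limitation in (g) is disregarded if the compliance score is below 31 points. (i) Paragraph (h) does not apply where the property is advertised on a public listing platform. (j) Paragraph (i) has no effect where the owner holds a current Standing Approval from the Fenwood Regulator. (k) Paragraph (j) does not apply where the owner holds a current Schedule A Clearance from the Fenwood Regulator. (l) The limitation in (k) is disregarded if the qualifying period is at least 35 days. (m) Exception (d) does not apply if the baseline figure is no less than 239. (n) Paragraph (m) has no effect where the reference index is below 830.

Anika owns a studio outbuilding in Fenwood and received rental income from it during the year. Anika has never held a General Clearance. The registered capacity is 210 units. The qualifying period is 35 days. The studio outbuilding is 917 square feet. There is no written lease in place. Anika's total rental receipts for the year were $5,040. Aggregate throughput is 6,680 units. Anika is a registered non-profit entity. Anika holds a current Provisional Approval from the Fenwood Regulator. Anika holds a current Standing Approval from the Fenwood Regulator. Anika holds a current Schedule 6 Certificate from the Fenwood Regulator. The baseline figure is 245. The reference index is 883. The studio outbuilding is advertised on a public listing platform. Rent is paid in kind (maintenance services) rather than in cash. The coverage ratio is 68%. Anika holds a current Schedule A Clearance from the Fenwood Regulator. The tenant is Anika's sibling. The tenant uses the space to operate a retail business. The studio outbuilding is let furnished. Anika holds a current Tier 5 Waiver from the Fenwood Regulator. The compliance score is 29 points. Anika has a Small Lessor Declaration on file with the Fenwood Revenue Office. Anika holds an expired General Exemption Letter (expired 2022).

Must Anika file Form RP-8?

No — exception (c) applies; Anika is not required to file Form RP-8.

Exception (a)'s conditions are all satisfied: a current Provisional Approval is held; a Small Lessor Declaration is on file; the tenant is an immediate family member. Turning to paragraph (f): (f) applies — the coverage ratio is 68%, below the 81% limit. (a) is therefore removed.
Exception (b) fails — there is no General Clearance in force.
Exception (c) is satisfied on its face — rent is paid in kind; Anika is a registered non-profit; the registered capacity is 210 units, below the 250 units limit. Considering the limiting provisions: (g) would limit (c) — the space is let for business use — but (h) sets (g) aside: (h) is engaged — the compliance score is 29 points, below the 31 points limit. (i) would limit (h) — the property is publicly advertised — but (j) sets (i) aside: (j) is triggered — a current Standing Approval is held. (k) would limit (j) — a current Schedule A Clearance is held — but (l) sets (k) aside: (l) operates against (k): the qualifying period is 35 days, meeting the 35 days threshold. So (c) applies.
Exception (d) does not apply: no current General Exemption Letter is held.
Exception (e) does not apply: aggregate throughput is 6,680 units, not under 6,080 units.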